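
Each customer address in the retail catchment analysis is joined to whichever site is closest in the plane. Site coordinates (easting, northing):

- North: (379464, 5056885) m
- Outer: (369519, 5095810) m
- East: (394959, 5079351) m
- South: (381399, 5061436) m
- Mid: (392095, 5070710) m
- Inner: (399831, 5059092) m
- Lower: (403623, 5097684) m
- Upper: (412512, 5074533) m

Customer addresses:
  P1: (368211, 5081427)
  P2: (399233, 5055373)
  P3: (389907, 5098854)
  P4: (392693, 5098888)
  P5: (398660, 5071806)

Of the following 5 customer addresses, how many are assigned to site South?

P1 → Outer
P2 → Inner
P3 → Lower
P4 → Lower
P5 → Mid
0 of the 5 go to South.

0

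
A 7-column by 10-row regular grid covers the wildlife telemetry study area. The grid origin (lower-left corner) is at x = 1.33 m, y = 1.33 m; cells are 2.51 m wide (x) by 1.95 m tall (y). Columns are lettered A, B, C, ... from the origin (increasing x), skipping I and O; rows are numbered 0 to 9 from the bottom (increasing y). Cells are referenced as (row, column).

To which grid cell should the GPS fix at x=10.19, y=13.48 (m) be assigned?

Column index: ⌊(10.19 − 1.33) / 2.51⌋ = ⌊3.530⌋ = 3 → column D
Row offset from origin: ⌊(13.48 − 1.33) / 1.95⌋ = ⌊6.231⌋ = 6 → row 6

(6, D)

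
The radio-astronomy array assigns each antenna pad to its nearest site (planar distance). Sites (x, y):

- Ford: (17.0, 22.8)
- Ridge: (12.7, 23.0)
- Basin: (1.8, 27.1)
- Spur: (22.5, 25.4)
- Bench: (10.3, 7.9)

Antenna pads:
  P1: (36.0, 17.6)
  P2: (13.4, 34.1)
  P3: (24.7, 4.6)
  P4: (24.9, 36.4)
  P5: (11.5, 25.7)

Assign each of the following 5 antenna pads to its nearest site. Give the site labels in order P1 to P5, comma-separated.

P1 → Spur (d²=243.09)
P2 → Ridge (d²=123.70)
P3 → Bench (d²=218.25)
P4 → Spur (d²=126.76)
P5 → Ridge (d²=8.73)

Spur, Ridge, Bench, Spur, Ridge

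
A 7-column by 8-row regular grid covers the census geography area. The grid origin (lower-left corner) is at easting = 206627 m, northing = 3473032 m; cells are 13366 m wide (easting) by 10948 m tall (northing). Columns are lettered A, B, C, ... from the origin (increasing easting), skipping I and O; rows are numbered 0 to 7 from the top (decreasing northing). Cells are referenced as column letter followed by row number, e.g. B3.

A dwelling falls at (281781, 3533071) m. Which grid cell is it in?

F2

Column index: ⌊(281781 − 206627) / 13366⌋ = ⌊5.623⌋ = 5 → column F
Row offset from origin: ⌊(3533071 − 3473032) / 10948⌋ = ⌊5.484⌋ = 5 → row 2 (counted from top)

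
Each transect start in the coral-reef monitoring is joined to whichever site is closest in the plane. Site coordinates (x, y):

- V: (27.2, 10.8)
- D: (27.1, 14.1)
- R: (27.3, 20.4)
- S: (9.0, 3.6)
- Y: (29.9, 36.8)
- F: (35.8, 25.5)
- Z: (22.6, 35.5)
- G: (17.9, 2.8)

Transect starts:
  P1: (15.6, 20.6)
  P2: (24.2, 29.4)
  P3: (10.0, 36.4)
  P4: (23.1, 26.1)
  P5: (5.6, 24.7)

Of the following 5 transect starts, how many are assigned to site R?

P1 → R
P2 → Z
P3 → Z
P4 → R
P5 → Z
2 of the 5 go to R.

2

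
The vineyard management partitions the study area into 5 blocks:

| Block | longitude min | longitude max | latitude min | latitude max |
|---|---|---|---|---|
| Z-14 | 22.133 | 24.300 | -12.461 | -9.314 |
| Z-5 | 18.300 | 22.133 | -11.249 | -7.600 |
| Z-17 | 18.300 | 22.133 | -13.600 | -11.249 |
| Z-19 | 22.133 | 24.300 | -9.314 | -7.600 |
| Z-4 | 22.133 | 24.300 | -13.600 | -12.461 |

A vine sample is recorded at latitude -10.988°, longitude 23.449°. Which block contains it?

Z-14

The point has longitude = 23.449 and latitude = -10.988.
Only Z-14 satisfies 22.133 ≤ longitude ≤ 24.300 and -12.461 ≤ latitude ≤ -9.314.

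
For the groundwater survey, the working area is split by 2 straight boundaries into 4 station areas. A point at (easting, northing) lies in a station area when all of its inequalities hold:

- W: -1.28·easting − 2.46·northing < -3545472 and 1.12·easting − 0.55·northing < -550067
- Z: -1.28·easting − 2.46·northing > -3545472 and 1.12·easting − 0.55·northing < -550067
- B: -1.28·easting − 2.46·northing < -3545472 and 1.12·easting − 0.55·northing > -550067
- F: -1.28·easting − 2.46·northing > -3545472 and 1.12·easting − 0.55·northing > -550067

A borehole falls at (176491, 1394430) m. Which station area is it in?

-1.28·176491 − 2.46·1394430 = -3656206.280, which is < -3545472
1.12·176491 − 0.55·1394430 = -569266.580, which is < -550067
This sign pattern matches W.

W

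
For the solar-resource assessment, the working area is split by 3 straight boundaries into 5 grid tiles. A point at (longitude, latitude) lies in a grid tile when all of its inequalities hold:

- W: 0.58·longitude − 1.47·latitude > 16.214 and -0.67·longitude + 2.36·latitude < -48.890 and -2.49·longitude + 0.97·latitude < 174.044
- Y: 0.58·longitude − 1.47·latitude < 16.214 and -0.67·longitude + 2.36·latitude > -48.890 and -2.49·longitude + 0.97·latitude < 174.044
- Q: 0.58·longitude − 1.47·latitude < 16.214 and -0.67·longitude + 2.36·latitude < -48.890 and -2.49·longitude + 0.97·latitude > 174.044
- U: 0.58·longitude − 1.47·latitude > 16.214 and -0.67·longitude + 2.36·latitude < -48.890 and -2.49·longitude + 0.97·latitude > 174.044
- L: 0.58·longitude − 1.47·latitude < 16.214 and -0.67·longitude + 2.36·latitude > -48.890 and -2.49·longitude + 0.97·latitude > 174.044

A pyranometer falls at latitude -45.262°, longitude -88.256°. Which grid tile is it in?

L

0.58·-88.256 − 1.47·-45.262 = 15.347, which is < 16.214
-0.67·-88.256 + 2.36·-45.262 = -47.687, which is > -48.890
-2.49·-88.256 + 0.97·-45.262 = 175.853, which is > 174.044
This sign pattern matches L.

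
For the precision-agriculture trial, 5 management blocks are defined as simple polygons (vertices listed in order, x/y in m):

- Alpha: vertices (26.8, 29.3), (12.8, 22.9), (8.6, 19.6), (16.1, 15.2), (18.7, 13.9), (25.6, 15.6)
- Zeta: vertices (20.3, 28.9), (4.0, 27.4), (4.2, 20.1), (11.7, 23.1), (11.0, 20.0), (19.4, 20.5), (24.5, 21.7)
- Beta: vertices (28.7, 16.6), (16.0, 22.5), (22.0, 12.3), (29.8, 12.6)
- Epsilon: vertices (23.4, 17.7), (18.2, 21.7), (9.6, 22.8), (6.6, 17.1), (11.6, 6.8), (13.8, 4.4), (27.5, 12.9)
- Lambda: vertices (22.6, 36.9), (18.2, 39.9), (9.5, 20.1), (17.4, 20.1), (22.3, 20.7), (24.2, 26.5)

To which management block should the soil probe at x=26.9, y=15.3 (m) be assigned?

Beta

Cast a ray rightward from (26.9, 15.3). For each polygon, the edges (by vertex number in listed order) whose endpoints lie on opposite sides of y = 15.3, where each meets that height, and whether that is right or left of the point:
Alpha: 3–4 at x≈15.93 (left), 5–6 at x≈24.38 (left) → 0 crossings.
Zeta: no edge straddles that height → 0 crossings.
Beta: 2–3 at x≈20.24 (left), 4–1 at x≈29.06 (right) → 1 crossing.
Epsilon: 4–5 at x≈7.47 (left), 7–1 at x≈25.45 (left) → 0 crossings.
Lambda: no edge straddles that height → 0 crossings.
Only Beta has an odd count, so the point is inside Beta.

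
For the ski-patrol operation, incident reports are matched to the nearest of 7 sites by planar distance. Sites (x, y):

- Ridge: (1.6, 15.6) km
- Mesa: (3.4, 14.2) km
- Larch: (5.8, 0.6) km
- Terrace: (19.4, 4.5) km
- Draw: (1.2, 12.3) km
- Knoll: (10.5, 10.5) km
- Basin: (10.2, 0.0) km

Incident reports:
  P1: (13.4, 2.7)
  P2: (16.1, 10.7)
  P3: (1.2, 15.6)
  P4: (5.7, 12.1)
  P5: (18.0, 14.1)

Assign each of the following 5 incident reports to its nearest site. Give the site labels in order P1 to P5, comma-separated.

P1 → Basin (d²=17.53)
P2 → Knoll (d²=31.40)
P3 → Ridge (d²=0.16)
P4 → Mesa (d²=9.70)
P5 → Knoll (d²=69.21)

Basin, Knoll, Ridge, Mesa, Knoll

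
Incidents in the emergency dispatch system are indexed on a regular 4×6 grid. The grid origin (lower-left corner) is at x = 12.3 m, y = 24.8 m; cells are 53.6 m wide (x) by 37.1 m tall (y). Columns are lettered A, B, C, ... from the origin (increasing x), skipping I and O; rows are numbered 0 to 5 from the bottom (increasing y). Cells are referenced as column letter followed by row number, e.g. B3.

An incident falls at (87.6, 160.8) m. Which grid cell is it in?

Column index: ⌊(87.6 − 12.3) / 53.6⌋ = ⌊1.405⌋ = 1 → column B
Row offset from origin: ⌊(160.8 − 24.8) / 37.1⌋ = ⌊3.666⌋ = 3 → row 3

B3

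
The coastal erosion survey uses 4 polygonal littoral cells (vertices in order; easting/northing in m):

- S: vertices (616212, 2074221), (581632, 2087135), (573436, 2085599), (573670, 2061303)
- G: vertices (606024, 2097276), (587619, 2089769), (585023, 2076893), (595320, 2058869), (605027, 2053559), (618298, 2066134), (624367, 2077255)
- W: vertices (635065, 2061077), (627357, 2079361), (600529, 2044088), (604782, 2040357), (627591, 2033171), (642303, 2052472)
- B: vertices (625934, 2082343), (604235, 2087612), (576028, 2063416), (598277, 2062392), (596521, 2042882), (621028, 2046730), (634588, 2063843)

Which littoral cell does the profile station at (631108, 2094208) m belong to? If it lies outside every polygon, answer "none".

none

Cast a ray rightward from (631108, 2094208). For each polygon, the edges (by vertex number in listed order) whose endpoints lie on opposite sides of northing = 2094208, where each meets that height, and whether that is right or left of the point:
S: no edge straddles that height → 0 crossings.
G: 1–2 at easting≈598502.1 (left), 7–1 at easting≈608834.9 (left) → 0 crossings.
W: no edge straddles that height → 0 crossings.
B: no edge straddles that height → 0 crossings.
All counts are even, so the point lies outside every listed polygon.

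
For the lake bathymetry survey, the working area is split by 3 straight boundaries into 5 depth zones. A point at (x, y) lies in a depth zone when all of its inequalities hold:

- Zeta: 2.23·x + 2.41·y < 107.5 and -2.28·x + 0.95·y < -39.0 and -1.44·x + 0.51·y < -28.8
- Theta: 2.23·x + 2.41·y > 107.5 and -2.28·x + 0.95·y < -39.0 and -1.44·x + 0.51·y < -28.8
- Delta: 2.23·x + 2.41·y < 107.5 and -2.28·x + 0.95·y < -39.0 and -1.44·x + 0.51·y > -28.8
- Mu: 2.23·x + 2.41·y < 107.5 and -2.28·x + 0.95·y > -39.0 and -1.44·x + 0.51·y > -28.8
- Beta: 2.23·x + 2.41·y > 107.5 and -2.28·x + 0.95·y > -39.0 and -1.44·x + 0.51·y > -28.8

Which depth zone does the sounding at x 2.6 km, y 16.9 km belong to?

Mu

2.23·2.6 + 2.41·16.9 = 46.527, which is < 107.5
-2.28·2.6 + 0.95·16.9 = 10.127, which is > -39.0
-1.44·2.6 + 0.51·16.9 = 4.875, which is > -28.8
This sign pattern matches Mu.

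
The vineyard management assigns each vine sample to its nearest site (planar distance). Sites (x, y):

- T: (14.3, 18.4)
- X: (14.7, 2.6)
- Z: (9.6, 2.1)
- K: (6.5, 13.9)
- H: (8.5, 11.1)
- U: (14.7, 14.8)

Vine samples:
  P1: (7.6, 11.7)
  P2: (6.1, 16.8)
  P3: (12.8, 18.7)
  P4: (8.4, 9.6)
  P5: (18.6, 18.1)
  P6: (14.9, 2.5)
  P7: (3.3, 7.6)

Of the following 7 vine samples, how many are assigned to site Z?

P1 → H
P2 → K
P3 → T
P4 → H
P5 → T
P6 → X
P7 → H
0 of the 7 go to Z.

0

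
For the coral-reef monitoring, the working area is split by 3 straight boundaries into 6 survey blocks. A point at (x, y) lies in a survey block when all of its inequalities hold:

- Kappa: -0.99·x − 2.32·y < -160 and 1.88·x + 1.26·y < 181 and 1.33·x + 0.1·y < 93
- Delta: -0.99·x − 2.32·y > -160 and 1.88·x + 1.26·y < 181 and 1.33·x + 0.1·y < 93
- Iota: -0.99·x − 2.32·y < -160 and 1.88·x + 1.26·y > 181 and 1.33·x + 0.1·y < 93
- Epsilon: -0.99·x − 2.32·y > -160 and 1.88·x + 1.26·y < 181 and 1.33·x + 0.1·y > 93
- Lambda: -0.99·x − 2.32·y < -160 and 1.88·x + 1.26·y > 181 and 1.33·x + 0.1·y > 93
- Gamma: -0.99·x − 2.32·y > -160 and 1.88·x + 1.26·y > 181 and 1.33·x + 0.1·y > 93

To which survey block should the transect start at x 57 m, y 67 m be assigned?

Iota

-0.99·57 − 2.32·67 = -211.870, which is < -160
1.88·57 + 1.26·67 = 191.580, which is > 181
1.33·57 + 0.1·67 = 82.510, which is < 93
This sign pattern matches Iota.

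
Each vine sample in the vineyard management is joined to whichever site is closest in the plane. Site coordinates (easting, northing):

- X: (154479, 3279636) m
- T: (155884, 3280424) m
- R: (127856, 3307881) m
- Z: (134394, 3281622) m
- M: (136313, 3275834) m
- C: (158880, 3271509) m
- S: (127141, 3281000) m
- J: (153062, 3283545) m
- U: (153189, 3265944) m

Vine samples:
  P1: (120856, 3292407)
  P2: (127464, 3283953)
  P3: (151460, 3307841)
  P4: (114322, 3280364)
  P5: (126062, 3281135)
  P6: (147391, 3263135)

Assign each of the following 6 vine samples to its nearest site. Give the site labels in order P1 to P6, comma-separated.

S, S, R, S, S, U

P1 → S (d²=169620874.00)
P2 → S (d²=8824538.00)
P3 → R (d²=557150416.00)
P4 → S (d²=164731257.00)
P5 → S (d²=1182466.00)
P6 → U (d²=41507285.00)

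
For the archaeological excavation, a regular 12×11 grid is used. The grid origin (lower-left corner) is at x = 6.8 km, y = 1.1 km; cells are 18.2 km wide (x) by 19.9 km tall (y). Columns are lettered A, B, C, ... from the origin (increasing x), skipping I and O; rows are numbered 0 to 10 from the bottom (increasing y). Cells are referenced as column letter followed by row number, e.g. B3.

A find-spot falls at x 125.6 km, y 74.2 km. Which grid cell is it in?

Column index: ⌊(125.6 − 6.8) / 18.2⌋ = ⌊6.527⌋ = 6 → column G
Row offset from origin: ⌊(74.2 − 1.1) / 19.9⌋ = ⌊3.673⌋ = 3 → row 3

G3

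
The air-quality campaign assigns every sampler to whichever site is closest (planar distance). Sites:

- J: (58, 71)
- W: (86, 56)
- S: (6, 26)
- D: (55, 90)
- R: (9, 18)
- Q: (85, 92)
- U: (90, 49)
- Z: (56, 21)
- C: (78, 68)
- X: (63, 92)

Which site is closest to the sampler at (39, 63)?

J

Squared distances to each site:
J: 425.000; W: 2258.000; S: 2458.000; D: 985.000; R: 2925.000; Q: 2957.000; U: 2797.000; Z: 2053.000; C: 1546.000; X: 1417.000.
Minimum at J.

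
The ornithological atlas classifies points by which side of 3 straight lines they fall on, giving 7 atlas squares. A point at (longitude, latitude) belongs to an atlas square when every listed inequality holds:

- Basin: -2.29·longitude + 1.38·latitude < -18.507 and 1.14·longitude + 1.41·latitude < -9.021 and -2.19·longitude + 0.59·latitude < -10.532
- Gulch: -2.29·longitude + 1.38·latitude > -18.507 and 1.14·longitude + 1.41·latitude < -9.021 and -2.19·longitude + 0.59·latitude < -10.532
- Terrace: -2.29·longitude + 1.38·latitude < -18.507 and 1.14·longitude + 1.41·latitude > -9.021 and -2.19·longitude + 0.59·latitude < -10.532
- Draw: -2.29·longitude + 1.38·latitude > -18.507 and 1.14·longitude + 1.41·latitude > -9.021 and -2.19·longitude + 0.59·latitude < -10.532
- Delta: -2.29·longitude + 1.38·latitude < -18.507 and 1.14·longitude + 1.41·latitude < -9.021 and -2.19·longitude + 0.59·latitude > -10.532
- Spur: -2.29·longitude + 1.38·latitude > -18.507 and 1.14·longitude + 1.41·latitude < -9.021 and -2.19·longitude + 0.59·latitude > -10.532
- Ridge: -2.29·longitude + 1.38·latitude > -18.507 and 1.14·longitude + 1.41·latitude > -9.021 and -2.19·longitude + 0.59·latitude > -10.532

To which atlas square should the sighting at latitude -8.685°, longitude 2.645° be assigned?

Gulch

-2.29·2.645 + 1.38·-8.685 = -18.042, which is > -18.507
1.14·2.645 + 1.41·-8.685 = -9.231, which is < -9.021
-2.19·2.645 + 0.59·-8.685 = -10.917, which is < -10.532
This sign pattern matches Gulch.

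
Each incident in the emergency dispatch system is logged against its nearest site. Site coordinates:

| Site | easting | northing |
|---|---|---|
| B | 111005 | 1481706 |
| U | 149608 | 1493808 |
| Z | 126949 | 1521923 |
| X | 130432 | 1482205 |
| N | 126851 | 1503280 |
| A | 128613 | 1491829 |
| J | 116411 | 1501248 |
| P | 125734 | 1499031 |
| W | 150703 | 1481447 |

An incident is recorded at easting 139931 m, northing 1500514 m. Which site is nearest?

U

Squared distances to each site:
B: 1190454340.000; U: 138614765.000; Z: 626877605.000; X: 425450482.000; N: 178737156.000; A: 203526349.000; J: 553729156.000; P: 203754098.000; W: 479586473.000.
Minimum at U.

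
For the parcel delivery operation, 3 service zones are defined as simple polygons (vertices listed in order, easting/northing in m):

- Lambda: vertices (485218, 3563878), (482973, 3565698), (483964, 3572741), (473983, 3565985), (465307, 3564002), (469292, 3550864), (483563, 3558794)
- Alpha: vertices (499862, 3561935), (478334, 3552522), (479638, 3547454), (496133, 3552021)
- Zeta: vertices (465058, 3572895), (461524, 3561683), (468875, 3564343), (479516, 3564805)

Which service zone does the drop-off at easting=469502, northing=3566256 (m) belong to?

Cast a ray rightward from (469502, 3566256). For each polygon, the edges (by vertex number in listed order) whose endpoints lie on opposite sides of northing = 3566256, where each meets that height, and whether that is right or left of the point:
Lambda: 2–3 at easting≈483051.5 (right), 3–4 at easting≈474383.4 (right) → 2 crossings.
Alpha: no edge straddles that height → 0 crossings.
Zeta: 1–2 at easting≈462965.4 (left), 4–1 at easting≈476922.9 (right) → 1 crossing.
Only Zeta has an odd count, so the point is inside Zeta.

Zeta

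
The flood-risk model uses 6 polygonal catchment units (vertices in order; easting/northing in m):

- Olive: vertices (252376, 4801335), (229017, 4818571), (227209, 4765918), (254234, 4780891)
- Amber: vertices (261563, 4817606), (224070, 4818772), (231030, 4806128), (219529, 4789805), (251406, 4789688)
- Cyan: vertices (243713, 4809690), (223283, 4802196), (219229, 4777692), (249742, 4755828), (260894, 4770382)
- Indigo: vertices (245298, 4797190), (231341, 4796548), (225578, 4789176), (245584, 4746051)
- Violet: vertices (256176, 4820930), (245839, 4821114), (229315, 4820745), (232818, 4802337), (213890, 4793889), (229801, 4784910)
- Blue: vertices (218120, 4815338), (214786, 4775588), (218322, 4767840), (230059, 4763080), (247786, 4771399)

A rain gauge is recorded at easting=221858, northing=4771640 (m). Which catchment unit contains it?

Blue

Cast a ray rightward from (221858, 4771640). For each polygon, the edges (by vertex number in listed order) whose endpoints lie on opposite sides of northing = 4771640, where each meets that height, and whether that is right or left of the point:
Olive: 2–3 at easting≈227405.5 (right), 3–4 at easting≈237536.7 (right) → 2 crossings.
Amber: no edge straddles that height → 0 crossings.
Cyan: 3–4 at easting≈227675.1 (right), 5–1 at easting≈260344.1 (right) → 2 crossings.
Indigo: 3–4 at easting≈233713.1 (right), 4–1 at easting≈245440.9 (right) → 2 crossings.
Violet: no edge straddles that height → 0 crossings.
Blue: 2–3 at easting≈216587.8 (left), 5–1 at easting≈247623.3 (right) → 1 crossing.
Only Blue has an odd count, so the point is inside Blue.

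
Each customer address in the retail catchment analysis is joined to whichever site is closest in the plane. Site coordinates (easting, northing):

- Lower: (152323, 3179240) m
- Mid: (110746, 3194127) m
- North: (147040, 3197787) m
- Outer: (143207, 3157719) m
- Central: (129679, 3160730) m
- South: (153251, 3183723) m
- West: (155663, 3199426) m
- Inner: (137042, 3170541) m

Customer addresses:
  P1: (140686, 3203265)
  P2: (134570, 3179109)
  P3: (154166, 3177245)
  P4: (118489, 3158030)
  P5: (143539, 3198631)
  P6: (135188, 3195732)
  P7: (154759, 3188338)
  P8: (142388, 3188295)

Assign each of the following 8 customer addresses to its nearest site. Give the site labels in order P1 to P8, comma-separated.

P1 → North (d²=70381800.00)
P2 → Inner (d²=79521408.00)
P3 → Lower (d²=7376674.00)
P4 → Central (d²=132506100.00)
P5 → North (d²=12969337.00)
P6 → North (d²=144692929.00)
P7 → South (d²=23572289.00)
P8 → North (d²=111739168.00)

North, Inner, Lower, Central, North, North, South, North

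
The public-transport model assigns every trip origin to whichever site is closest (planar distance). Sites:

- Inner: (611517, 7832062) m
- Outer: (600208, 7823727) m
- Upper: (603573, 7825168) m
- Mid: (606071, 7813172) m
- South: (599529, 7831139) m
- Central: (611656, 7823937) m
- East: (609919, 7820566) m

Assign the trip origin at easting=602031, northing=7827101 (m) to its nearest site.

Upper

Squared distances to each site:
Inner: 114595717.000; Outer: 14707205.000; Upper: 6114253.000; Mid: 210338641.000; South: 22565448.000; Central: 102651521.000; East: 104926769.000.
Minimum at Upper.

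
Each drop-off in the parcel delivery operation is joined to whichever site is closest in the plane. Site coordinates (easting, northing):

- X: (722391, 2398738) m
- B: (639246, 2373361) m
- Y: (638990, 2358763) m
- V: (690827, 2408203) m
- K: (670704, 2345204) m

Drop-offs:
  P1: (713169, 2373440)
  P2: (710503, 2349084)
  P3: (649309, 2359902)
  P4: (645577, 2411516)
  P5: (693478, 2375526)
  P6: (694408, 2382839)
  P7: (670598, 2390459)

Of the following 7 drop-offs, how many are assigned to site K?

1

P1 → X
P2 → K
P3 → Y
P4 → B
P5 → V
P6 → V
P7 → V
1 of the 7 goes to K.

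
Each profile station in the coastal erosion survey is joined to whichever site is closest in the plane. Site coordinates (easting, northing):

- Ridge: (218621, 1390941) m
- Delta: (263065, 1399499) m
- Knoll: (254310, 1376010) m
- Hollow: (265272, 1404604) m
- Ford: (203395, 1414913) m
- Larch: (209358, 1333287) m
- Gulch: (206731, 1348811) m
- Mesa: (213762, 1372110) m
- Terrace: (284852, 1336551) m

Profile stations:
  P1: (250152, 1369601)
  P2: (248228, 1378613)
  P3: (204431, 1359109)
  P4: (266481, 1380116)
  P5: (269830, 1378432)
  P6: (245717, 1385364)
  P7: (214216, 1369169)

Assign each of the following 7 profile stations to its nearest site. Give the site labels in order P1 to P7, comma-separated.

Knoll, Knoll, Gulch, Knoll, Knoll, Knoll, Mesa

P1 → Knoll (d²=58364245.00)
P2 → Knoll (d²=43766333.00)
P3 → Gulch (d²=111338804.00)
P4 → Knoll (d²=164992477.00)
P5 → Knoll (d²=246736484.00)
P6 → Knoll (d²=161336965.00)
P7 → Mesa (d²=8855597.00)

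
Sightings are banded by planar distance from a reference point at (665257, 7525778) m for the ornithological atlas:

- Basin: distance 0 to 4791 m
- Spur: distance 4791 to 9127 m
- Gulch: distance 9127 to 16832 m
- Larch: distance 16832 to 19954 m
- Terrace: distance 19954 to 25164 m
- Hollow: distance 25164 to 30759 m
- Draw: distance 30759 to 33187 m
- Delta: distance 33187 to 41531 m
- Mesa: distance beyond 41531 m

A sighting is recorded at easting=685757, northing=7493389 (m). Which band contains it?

Distance = √((685757−665257)² + (7493389−7525778)²) = √(420250000.000 + 1049047321.000) = 38331.414 m.
33187 ≤ 38331.414 < 41531 → Delta.

Delta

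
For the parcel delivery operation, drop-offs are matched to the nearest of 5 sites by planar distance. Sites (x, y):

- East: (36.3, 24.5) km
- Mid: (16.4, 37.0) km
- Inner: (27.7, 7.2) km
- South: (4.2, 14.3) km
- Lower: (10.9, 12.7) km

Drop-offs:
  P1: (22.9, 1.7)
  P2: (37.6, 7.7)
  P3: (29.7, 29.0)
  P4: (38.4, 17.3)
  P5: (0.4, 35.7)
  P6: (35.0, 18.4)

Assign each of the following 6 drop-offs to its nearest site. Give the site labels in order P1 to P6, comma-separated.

Inner, Inner, East, East, Mid, East

P1 → Inner (d²=53.29)
P2 → Inner (d²=98.26)
P3 → East (d²=63.81)
P4 → East (d²=56.25)
P5 → Mid (d²=257.69)
P6 → East (d²=38.90)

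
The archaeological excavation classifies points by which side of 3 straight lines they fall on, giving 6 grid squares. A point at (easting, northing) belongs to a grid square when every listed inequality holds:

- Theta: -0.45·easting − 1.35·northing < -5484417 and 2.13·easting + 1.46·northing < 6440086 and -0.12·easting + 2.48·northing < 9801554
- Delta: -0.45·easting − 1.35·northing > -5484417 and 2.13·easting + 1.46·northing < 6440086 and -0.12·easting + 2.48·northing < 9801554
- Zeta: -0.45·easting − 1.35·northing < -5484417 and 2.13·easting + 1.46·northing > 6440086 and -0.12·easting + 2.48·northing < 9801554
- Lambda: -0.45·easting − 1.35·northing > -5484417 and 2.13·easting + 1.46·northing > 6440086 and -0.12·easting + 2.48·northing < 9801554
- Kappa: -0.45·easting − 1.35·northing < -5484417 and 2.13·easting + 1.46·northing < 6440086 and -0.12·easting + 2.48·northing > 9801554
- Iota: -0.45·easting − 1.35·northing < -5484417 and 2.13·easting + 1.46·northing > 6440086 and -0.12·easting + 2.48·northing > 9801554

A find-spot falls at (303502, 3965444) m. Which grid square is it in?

Theta

-0.45·303502 − 1.35·3965444 = -5489925.300, which is < -5484417
2.13·303502 + 1.46·3965444 = 6436007.500, which is < 6440086
-0.12·303502 + 2.48·3965444 = 9797880.880, which is < 9801554
This sign pattern matches Theta.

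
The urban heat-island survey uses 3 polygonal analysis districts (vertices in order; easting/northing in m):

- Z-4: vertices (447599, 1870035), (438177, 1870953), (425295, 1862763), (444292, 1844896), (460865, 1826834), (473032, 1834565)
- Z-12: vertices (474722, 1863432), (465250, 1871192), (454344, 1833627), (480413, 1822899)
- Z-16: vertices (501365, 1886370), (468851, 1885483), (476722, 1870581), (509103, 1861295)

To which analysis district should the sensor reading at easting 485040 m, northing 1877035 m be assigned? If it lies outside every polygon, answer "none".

Cast a ray rightward from (485040, 1877035). For each polygon, the edges (by vertex number in listed order) whose endpoints lie on opposite sides of northing = 1877035, where each meets that height, and whether that is right or left of the point:
Z-4: no edge straddles that height → 0 crossings.
Z-12: no edge straddles that height → 0 crossings.
Z-16: 2–3 at easting≈473313.1 (left), 4–1 at easting≈504245.7 (right) → 1 crossing.
Only Z-16 has an odd count, so the point is inside Z-16.

Z-16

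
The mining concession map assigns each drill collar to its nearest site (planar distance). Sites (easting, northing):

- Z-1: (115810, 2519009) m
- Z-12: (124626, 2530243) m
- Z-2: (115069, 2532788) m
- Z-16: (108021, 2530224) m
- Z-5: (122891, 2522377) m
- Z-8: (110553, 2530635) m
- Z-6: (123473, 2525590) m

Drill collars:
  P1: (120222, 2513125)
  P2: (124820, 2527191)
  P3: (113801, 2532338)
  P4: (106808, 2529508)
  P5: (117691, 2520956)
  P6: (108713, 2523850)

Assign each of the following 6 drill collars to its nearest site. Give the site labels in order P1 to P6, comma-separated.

P1 → Z-1 (d²=54087200.00)
P2 → Z-6 (d²=4377610.00)
P3 → Z-2 (d²=1810324.00)
P4 → Z-16 (d²=1984025.00)
P5 → Z-1 (d²=7328970.00)
P6 → Z-16 (d²=41106740.00)

Z-1, Z-6, Z-2, Z-16, Z-1, Z-16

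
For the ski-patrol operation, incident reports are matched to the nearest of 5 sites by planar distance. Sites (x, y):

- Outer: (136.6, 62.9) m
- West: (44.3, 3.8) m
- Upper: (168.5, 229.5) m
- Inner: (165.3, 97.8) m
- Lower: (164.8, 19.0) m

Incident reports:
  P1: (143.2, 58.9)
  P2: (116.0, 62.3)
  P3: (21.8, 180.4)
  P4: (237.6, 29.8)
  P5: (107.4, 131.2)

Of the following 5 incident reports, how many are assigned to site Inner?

1

P1 → Outer
P2 → Outer
P3 → Upper
P4 → Lower
P5 → Inner
1 of the 5 goes to Inner.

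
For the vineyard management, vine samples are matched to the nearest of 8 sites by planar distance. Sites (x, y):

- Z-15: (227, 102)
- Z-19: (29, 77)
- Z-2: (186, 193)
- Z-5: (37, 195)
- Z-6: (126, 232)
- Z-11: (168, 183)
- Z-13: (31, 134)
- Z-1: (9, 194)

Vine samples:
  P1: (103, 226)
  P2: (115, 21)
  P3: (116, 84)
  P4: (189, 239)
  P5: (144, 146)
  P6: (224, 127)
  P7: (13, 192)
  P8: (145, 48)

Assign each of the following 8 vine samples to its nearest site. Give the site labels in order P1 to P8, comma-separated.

P1 → Z-6 (d²=565.00)
P2 → Z-19 (d²=10532.00)
P3 → Z-19 (d²=7618.00)
P4 → Z-2 (d²=2125.00)
P5 → Z-11 (d²=1945.00)
P6 → Z-15 (d²=634.00)
P7 → Z-1 (d²=20.00)
P8 → Z-15 (d²=9640.00)

Z-6, Z-19, Z-19, Z-2, Z-11, Z-15, Z-1, Z-15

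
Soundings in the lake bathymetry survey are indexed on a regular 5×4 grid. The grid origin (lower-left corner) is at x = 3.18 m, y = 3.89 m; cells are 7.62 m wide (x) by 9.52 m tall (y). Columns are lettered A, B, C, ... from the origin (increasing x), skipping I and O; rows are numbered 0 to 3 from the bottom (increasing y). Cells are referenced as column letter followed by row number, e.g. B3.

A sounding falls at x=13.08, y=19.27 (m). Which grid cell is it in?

Column index: ⌊(13.08 − 3.18) / 7.62⌋ = ⌊1.299⌋ = 1 → column B
Row offset from origin: ⌊(19.27 − 3.89) / 9.52⌋ = ⌊1.616⌋ = 1 → row 1

B1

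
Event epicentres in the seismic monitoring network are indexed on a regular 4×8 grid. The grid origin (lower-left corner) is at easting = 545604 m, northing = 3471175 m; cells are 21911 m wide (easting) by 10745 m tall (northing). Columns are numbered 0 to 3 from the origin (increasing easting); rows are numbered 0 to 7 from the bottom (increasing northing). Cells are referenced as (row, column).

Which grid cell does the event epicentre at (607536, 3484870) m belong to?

(1, 2)

Column index: ⌊(607536 − 545604) / 21911⌋ = ⌊2.827⌋ = 2
Row offset from origin: ⌊(3484870 − 3471175) / 10745⌋ = ⌊1.275⌋ = 1 → row 1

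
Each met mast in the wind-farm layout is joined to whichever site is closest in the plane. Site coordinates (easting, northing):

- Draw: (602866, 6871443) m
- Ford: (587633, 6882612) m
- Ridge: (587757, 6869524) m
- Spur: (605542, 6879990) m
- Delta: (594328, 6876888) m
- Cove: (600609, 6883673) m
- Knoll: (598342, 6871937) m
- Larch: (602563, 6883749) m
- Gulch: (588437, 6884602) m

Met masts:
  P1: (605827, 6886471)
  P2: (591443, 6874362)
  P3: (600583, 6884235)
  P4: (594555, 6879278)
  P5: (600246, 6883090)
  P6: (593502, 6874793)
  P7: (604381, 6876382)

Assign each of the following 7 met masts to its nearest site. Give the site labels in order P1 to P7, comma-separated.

Larch, Delta, Cove, Delta, Cove, Delta, Spur

P1 → Larch (d²=18062980.00)
P2 → Delta (d²=14703901.00)
P3 → Cove (d²=316520.00)
P4 → Delta (d²=5763629.00)
P5 → Cove (d²=471658.00)
P6 → Delta (d²=5071301.00)
P7 → Spur (d²=14365585.00)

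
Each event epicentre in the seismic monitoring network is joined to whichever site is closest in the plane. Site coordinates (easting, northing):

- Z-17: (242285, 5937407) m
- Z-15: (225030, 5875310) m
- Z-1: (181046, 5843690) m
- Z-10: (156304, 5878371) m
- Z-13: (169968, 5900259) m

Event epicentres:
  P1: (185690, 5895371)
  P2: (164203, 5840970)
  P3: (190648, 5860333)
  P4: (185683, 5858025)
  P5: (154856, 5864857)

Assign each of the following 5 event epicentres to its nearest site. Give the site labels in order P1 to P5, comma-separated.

P1 → Z-13 (d²=271073828.00)
P2 → Z-1 (d²=291085049.00)
P3 → Z-1 (d²=369187853.00)
P4 → Z-1 (d²=226993994.00)
P5 → Z-10 (d²=184724900.00)

Z-13, Z-1, Z-1, Z-1, Z-10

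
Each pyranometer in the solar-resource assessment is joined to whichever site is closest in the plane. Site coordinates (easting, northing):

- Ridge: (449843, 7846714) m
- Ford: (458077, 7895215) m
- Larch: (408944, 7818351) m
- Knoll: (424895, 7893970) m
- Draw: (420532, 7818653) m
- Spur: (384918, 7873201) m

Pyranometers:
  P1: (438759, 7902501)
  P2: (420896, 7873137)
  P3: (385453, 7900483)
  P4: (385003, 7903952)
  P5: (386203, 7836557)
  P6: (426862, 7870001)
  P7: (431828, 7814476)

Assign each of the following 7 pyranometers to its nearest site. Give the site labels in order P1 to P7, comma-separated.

P1 → Knoll (d²=264988457.00)
P2 → Knoll (d²=450005890.00)
P3 → Spur (d²=744593749.00)
P4 → Spur (d²=945631226.00)
P5 → Larch (d²=848611517.00)
P6 → Knoll (d²=578382050.00)
P7 → Draw (d²=145046945.00)

Knoll, Knoll, Spur, Spur, Larch, Knoll, Draw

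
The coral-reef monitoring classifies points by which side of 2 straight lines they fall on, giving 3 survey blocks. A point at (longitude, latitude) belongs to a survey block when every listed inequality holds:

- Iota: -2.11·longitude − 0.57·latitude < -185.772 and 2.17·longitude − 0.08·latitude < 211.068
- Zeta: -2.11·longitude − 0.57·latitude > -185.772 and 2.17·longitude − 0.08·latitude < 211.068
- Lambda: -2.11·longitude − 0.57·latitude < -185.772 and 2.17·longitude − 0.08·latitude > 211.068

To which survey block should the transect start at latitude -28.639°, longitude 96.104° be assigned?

Iota

-2.11·96.104 − 0.57·-28.639 = -186.455, which is < -185.772
2.17·96.104 − 0.08·-28.639 = 210.837, which is < 211.068
This sign pattern matches Iota.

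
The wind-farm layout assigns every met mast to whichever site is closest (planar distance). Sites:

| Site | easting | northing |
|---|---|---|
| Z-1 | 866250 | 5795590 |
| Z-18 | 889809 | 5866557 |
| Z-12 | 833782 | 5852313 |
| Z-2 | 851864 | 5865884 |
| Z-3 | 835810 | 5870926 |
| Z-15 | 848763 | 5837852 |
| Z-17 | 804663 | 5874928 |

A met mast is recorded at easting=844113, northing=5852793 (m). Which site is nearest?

Z-12

Squared distances to each site:
Z-1: 3762229978.000; Z-18: 2277572112.000; Z-12: 106959961.000; Z-2: 231452282.000; Z-3: 397745498.000; Z-15: 244855981.000; Z-17: 2046260725.000.
Minimum at Z-12.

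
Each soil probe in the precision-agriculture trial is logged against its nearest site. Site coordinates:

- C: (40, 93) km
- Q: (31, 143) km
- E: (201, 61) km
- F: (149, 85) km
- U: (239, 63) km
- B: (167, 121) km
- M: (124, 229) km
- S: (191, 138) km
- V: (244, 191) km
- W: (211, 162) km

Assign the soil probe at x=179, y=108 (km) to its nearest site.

Squared distances to each site:
C: 19546.000; Q: 23129.000; E: 2693.000; F: 1429.000; U: 5625.000; B: 313.000; M: 17666.000; S: 1044.000; V: 11114.000; W: 3940.000.
Minimum at B.

B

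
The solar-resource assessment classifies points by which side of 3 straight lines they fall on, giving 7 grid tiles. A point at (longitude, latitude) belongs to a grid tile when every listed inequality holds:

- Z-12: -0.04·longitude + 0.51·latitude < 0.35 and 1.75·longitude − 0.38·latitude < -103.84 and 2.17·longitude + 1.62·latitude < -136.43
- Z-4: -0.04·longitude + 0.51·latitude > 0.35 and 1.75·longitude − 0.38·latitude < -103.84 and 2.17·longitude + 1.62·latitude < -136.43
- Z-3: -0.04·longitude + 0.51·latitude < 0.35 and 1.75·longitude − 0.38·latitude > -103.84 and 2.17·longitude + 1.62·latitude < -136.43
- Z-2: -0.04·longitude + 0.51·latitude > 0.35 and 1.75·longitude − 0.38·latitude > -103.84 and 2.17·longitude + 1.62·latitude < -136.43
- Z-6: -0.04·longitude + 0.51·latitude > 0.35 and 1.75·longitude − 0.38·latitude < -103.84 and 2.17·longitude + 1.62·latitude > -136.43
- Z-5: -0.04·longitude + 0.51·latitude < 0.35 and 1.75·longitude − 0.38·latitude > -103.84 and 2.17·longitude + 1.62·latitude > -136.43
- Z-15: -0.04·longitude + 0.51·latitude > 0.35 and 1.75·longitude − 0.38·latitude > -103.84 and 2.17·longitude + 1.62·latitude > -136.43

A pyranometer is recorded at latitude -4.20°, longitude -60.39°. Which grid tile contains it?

Z-12

-0.04·-60.39 + 0.51·-4.20 = 0.274, which is < 0.35
1.75·-60.39 − 0.38·-4.20 = -104.087, which is < -103.84
2.17·-60.39 + 1.62·-4.20 = -137.850, which is < -136.43
This sign pattern matches Z-12.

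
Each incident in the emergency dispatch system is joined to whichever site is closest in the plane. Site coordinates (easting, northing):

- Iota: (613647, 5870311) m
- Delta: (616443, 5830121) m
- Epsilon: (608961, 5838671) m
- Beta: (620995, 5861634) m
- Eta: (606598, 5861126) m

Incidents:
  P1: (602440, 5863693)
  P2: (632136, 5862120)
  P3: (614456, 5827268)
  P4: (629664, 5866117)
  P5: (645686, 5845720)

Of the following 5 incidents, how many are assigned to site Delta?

P1 → Eta
P2 → Beta
P3 → Delta
P4 → Beta
P5 → Beta
1 of the 5 goes to Delta.

1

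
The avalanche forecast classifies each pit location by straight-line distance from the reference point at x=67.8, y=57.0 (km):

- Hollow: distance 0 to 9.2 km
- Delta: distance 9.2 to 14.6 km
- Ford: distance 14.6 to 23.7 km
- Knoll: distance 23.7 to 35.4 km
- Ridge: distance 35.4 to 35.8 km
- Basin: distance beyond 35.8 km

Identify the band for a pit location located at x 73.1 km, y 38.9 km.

Ford

Distance = √((73.1−67.8)² + (38.9−57.0)²) = √(28.090 + 327.610) = 18.860 km.
14.6 ≤ 18.860 < 23.7 → Ford.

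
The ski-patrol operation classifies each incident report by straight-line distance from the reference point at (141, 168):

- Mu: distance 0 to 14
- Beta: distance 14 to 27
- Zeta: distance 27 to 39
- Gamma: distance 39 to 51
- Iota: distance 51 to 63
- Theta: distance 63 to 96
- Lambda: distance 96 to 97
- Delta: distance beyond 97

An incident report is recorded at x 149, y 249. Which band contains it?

Theta

Distance = √((149−141)² + (249−168)²) = √(64.000 + 6561.000) = 81.394.
63 ≤ 81.394 < 96 → Theta.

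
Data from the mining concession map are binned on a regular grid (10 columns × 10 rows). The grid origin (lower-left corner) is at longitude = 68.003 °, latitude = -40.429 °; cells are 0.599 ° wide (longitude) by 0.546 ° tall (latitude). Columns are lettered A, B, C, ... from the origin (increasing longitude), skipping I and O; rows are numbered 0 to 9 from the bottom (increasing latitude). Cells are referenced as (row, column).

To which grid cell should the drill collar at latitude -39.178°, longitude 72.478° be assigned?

(2, H)

Column index: ⌊(72.478 − 68.003) / 0.599⌋ = ⌊7.471⌋ = 7 → column H
Row offset from origin: ⌊(-39.178 − -40.429) / 0.546⌋ = ⌊2.291⌋ = 2 → row 2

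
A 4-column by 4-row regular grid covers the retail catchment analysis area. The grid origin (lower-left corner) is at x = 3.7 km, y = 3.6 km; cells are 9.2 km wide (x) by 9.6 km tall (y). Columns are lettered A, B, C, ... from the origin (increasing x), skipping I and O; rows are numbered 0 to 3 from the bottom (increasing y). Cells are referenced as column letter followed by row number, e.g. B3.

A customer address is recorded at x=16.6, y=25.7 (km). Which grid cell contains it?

Column index: ⌊(16.6 − 3.7) / 9.2⌋ = ⌊1.402⌋ = 1 → column B
Row offset from origin: ⌊(25.7 − 3.6) / 9.6⌋ = ⌊2.302⌋ = 2 → row 2

B2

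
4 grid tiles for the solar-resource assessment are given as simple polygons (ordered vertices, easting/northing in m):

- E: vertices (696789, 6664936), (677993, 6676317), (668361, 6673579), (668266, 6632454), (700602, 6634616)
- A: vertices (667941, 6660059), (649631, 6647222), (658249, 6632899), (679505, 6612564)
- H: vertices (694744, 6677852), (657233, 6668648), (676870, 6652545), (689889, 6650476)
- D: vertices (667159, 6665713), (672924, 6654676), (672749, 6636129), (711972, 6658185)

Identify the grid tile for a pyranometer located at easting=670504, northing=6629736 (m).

A

Cast a ray rightward from (670504, 6629736). For each polygon, the edges (by vertex number in listed order) whose endpoints lie on opposite sides of northing = 6629736, where each meets that height, and whether that is right or left of the point:
E: no edge straddles that height → 0 crossings.
A: 3–4 at easting≈661555.3 (left), 4–1 at easting≈675324.0 (right) → 1 crossing.
H: no edge straddles that height → 0 crossings.
D: no edge straddles that height → 0 crossings.
Only A has an odd count, so the point is inside A.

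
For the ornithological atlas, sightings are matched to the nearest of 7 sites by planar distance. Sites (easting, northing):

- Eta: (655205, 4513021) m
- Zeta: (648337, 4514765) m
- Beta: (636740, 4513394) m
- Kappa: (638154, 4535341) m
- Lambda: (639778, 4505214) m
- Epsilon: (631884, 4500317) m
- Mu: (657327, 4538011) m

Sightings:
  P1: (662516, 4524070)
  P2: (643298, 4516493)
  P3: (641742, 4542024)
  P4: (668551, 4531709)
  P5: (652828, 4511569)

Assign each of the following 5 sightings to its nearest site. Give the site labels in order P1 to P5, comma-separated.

P1 → Eta (d²=175531122.00)
P2 → Zeta (d²=28377505.00)
P3 → Kappa (d²=57536233.00)
P4 → Mu (d²=165693380.00)
P5 → Eta (d²=7758433.00)

Eta, Zeta, Kappa, Mu, Eta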